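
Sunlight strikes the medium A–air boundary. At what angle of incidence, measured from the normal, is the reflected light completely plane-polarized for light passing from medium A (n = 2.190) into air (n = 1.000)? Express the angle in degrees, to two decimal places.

The reflected p-component vanishes when tan θ_B = n₂/n₁.
Here n₂/n₁ = 1.000/2.190 = 0.4566, and Brewster's law gives tan θ_B = n₂/n₁. Taking the arctangent, θ_B = 24.54°.

θ_B ≈ 24.54°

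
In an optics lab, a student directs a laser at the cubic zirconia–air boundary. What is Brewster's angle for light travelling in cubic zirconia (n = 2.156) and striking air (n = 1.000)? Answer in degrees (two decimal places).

At Brewster's angle the reflected and refracted rays are perpendicular, which with Snell's law gives tan θ_B = n₂/n₁.
tan θ_B = n₂/n₁ = 1.000/2.156 = 0.4638.
So θ_B = arctan 0.4638 = 24.88°.

θ_B ≈ 24.88°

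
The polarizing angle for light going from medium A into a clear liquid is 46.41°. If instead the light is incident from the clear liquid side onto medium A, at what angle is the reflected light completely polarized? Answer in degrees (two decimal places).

θ_B' ≈ 43.59°

Reversing the direction swaps n₁ and n₂, so tan θ_B' = 1/tan θ_B and θ_B' = 90° − θ_B.
Hence θ_B' = 90° − 46.41° = 43.59°.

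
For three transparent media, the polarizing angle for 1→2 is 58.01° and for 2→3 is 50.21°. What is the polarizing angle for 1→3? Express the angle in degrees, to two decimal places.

θ_B ≈ 62.51°

Each Brewster angle gives a ratio: n₂/n₁ = tan 58.01° = 1.6010, n₃/n₂ = tan 50.21° = 1.2007.
n₃/n₁ = 1.9222. Then tan θ_B(1→3) = n₃/n₁, so θ_B(1→3) = arctan(1.9222) = 62.51°.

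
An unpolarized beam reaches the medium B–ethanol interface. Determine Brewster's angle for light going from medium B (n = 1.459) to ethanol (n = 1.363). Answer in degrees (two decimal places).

θ_B ≈ 43.05°

tan θ_B = n₂/n₁ = 1.363/1.459 = 0.9342.
θ_B = arctan(0.9342) = 43.05°.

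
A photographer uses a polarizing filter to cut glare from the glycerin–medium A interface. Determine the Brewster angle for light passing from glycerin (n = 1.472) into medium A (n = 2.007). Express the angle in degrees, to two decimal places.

θ_B ≈ 53.74°

The reflected p-component vanishes when tan θ_B = n₂/n₁.
Here n₂/n₁ = 2.007/1.472 = 1.3635, and Brewster's law gives tan θ_B = n₂/n₁. Taking the arctangent, θ_B = 53.74°.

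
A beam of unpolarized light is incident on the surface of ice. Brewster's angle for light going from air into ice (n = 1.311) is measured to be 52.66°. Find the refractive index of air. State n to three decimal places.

Brewster's law: tan θ_B = n₂/n₁ (light incident in air, refracted into ice).
n₁ = n₂ / tan θ_B = 1.311 / tan 52.66° = 1.000.

n ≈ 1.000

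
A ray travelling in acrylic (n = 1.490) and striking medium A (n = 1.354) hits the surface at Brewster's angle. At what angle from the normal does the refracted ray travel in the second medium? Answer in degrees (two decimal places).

θ_t ≈ 47.74°

First find Brewster's angle: tan θ_B = 1.354/1.490 = 0.9087, giving θ_B = 42.26°.
At Brewster's angle the reflected and refracted rays are perpendicular, so θ_t = 90° − θ_B = 90° − 42.26° = 47.74°.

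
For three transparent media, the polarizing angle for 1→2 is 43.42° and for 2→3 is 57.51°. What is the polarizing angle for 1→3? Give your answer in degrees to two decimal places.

tan θ_B(1→2) = n₂/n₁ = tan 43.42° = 0.9463.
tan θ_B(2→3) = n₃/n₂ = tan 57.51° = 1.5703.
Multiplying, n₃/n₁ = 0.9463 × 1.5703 = 1.4860, and θ_B(1→3) = arctan 1.4860 = 56.06°.

θ_B ≈ 56.06°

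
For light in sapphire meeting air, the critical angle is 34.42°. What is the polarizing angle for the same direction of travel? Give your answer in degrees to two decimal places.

At the critical angle sin θ_c = n₂/n₁, giving n₂/n₁ = sin 34.42° = 0.5653.
Then tan θ_B = n₂/n₁ = 0.5653, so θ_B = arctan 0.5653 = 29.48°.

θ_B ≈ 29.48°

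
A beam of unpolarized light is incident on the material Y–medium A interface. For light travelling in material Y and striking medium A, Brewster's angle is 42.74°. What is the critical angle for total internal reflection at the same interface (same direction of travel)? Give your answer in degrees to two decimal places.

From Brewster, n₂/n₁ = tan θ_B = tan 42.74° = 0.9241.
Then sin θ_c = n₂/n₁ = 0.9241, so θ_c = arcsin 0.9241 = 67.53°.

θ_c ≈ 67.53°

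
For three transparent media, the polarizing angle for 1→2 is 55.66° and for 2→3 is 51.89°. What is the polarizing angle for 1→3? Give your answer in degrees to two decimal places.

n₂/n₁ = tan 55.66° = 1.4637 and n₃/n₂ = tan 51.89° = 1.2749.
n₃/n₁ = 1.8661. Then tan θ_B(1→3) = n₃/n₁, so θ_B(1→3) = arctan(1.8661) = 61.81°.

θ_B ≈ 61.81°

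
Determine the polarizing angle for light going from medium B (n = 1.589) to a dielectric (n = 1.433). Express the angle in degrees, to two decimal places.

The reflected p-component vanishes when tan θ_B = n₂/n₁.
Here n₂/n₁ = 1.433/1.589 = 0.9018, and Brewster's law gives tan θ_B = n₂/n₁.
θ_B = arctan(0.9018) = 42.04°.

θ_B ≈ 42.04°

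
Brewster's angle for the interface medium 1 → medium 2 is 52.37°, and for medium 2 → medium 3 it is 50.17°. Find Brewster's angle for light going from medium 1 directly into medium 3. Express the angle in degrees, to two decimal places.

tan θ_B(1→2) = n₂/n₁ = tan 52.37° = 1.2971.
tan θ_B(2→3) = n₃/n₂ = tan 50.17° = 1.1990.
Multiplying, n₃/n₁ = 1.2971 × 1.1990 = 1.5552, and θ_B(1→3) = arctan 1.5552 = 57.26°.

θ_B ≈ 57.26°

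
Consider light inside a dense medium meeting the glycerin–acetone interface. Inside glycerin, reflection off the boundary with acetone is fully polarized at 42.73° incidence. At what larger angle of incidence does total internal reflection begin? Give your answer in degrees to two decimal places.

n₂/n₁ = tan 42.73° = 0.9237; the critical angle satisfies sin θ_c = n₂/n₁.
θ_c = arcsin(0.9237) = 67.48°.

θ_c ≈ 67.48°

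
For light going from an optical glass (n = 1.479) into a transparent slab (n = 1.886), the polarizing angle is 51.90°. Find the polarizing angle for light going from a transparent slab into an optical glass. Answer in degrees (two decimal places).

θ_B' ≈ 38.10°

Reversing the direction swaps n₁ and n₂, so tan θ_B' = 1/tan θ_B and θ_B' = 90° − θ_B.
Hence θ_B' = 90° − 51.90° = 38.10°.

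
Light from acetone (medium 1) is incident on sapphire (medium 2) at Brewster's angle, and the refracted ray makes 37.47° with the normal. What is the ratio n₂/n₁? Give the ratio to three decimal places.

n₂/n₁ ≈ 1.305

At Brewster incidence θ_B = 90° − θ_t = 90° − 37.47° = 52.53°.
tan θ_B = n₂/n₁, so n₂/n₁ = tan 52.53° = 1.305.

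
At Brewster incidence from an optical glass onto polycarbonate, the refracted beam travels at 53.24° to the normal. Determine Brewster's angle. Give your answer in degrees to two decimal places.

θ_B ≈ 36.76°

Brewster's condition makes the reflected and refracted beams perpendicular: θ_B + θ_t = 90°.
So θ_B = 90° − θ_t = 90° − 53.24° = 36.76°.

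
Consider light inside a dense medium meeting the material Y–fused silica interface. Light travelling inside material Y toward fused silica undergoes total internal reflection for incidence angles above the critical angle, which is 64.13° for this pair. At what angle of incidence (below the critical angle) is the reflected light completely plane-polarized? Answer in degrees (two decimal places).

θ_B ≈ 41.98°

sin θ_c = n₂/n₁, so n₂/n₁ = sin 64.13° = 0.8998.
Brewster: tan θ_B = n₂/n₁ = 0.8998.
θ_B = arctan(0.8998) = 41.98°.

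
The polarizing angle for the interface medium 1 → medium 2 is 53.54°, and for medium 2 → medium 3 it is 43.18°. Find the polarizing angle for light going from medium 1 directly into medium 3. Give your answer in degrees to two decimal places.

θ_B ≈ 51.78°

Each Brewster angle gives a ratio: n₂/n₁ = tan 53.54° = 1.3534, n₃/n₂ = tan 43.18° = 0.9384.
Multiplying, n₃/n₁ = 1.3534 × 0.9384 = 1.2700, and θ_B(1→3) = arctan 1.2700 = 51.78°.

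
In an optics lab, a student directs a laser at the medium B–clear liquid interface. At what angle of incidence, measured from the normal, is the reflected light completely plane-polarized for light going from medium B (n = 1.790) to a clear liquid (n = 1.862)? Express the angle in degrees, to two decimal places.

θ_B ≈ 46.13°

Here n₂/n₁ = 1.862/1.790 = 1.0402, and Brewster's law gives tan θ_B = n₂/n₁. Taking the arctangent, θ_B = 46.13°.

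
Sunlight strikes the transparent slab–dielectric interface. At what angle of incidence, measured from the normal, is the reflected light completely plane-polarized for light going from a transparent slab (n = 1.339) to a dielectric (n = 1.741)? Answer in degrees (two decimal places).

tan θ_B = n₂/n₁ = 1.741/1.339 = 1.3002.
θ_B = arctan(1.3002) = 52.44°.

θ_B ≈ 52.44°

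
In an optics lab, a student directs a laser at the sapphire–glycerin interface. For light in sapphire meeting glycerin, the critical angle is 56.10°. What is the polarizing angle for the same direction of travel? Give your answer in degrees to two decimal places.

At the critical angle sin θ_c = n₂/n₁, giving n₂/n₁ = sin 56.10° = 0.8300.
Then tan θ_B = n₂/n₁ = 0.8300, so θ_B = arctan 0.8300 = 39.69°.

θ_B ≈ 39.69°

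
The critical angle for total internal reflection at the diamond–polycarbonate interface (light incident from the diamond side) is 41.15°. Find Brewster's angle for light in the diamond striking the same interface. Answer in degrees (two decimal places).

n₂/n₁ = sin θ_c = sin 41.15° = 0.6580.
tan θ_B equals the same ratio, so θ_B = arctan(0.6580) = 33.35°.

θ_B ≈ 33.35°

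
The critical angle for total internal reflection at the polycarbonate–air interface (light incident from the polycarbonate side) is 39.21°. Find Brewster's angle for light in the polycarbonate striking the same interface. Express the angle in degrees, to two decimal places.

θ_B ≈ 32.30°

sin θ_c = n₂/n₁, so n₂/n₁ = sin 39.21° = 0.6322.
Brewster: tan θ_B = n₂/n₁ = 0.6322.
θ_B = arctan(0.6322) = 32.30°.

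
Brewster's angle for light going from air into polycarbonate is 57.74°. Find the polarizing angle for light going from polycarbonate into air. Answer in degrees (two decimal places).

Reversing the direction swaps n₁ and n₂, so tan θ_B' = 1/tan θ_B and θ_B' = 90° − θ_B.
Hence θ_B' = 90° − 57.74° = 32.26°.

θ_B' ≈ 32.26°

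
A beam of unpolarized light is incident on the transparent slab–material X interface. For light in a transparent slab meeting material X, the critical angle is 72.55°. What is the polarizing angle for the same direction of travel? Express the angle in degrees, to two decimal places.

sin θ_c = n₂/n₁, so n₂/n₁ = sin 72.55° = 0.9540.
Brewster: tan θ_B = n₂/n₁ = 0.9540.
θ_B = arctan(0.9540) = 43.65°.

θ_B ≈ 43.65°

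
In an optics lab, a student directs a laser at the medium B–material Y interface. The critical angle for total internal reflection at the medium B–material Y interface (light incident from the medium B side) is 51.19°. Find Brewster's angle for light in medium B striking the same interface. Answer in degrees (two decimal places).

θ_B ≈ 37.93°

sin θ_c = n₂/n₁, so n₂/n₁ = sin 51.19° = 0.7792.
Brewster: tan θ_B = n₂/n₁ = 0.7792.
θ_B = arctan(0.7792) = 37.93°.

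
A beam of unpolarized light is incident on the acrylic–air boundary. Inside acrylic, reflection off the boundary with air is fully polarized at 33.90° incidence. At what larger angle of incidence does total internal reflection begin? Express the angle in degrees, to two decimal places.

θ_c ≈ 42.22°

n₂/n₁ = tan 33.90° = 0.6720; the critical angle satisfies sin θ_c = n₂/n₁.
θ_c = arcsin(0.6720) = 42.22°.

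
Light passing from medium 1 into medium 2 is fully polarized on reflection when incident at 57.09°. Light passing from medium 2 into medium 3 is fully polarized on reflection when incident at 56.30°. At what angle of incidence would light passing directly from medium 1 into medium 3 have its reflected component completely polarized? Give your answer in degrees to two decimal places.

Each Brewster angle gives a ratio: n₂/n₁ = tan 57.09° = 1.5452, n₃/n₂ = tan 56.30° = 1.4994.
Multiplying, n₃/n₁ = 1.5452 × 1.4994 = 2.3169, and θ_B(1→3) = arctan 2.3169 = 66.65°.

θ_B ≈ 66.65°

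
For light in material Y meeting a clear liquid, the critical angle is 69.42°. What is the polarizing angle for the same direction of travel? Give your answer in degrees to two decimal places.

θ_B ≈ 43.11°

At the critical angle sin θ_c = n₂/n₁, giving n₂/n₁ = sin 69.42° = 0.9362.
Then tan θ_B = n₂/n₁ = 0.9362, so θ_B = arctan 0.9362 = 43.11°.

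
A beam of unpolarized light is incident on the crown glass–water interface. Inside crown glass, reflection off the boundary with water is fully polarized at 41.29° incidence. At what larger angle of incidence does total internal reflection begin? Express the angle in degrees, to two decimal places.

From Brewster, n₂/n₁ = tan θ_B = tan 41.29° = 0.8782.
Then sin θ_c = n₂/n₁ = 0.8782, so θ_c = arcsin 0.8782 = 61.43°.

θ_c ≈ 61.43°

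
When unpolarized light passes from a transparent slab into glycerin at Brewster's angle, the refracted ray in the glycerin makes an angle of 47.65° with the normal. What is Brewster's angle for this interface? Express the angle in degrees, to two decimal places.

θ_B ≈ 42.35°

Brewster's condition makes the reflected and refracted beams perpendicular: θ_B + θ_t = 90°.
θ_B = 90° − 47.65° = 42.35°.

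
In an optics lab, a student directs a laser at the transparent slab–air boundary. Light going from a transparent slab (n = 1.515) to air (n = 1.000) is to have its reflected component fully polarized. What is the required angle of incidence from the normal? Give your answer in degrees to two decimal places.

At Brewster's angle the reflected and refracted rays are perpendicular, which with Snell's law gives tan θ_B = n₂/n₁.
Brewster's condition: tan θ_B = n₂/n₁ = 1.000/1.515 = 0.6601. Taking the arctangent, θ_B = 33.43°.

θ_B ≈ 33.43°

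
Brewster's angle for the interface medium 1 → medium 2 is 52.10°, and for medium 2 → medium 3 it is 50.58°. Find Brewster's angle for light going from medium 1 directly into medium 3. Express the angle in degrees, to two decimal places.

θ_B ≈ 57.38°

tan θ_B(1→2) = n₂/n₁ = tan 52.10° = 1.2846.
tan θ_B(2→3) = n₃/n₂ = tan 50.58° = 1.2166.
Multiplying, n₃/n₁ = 1.2846 × 1.2166 = 1.5627, and θ_B(1→3) = arctan 1.5627 = 57.38°.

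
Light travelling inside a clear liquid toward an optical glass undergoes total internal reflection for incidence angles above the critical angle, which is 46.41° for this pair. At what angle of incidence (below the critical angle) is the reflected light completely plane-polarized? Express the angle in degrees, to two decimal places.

sin θ_c = n₂/n₁, so n₂/n₁ = sin 46.41° = 0.7243.
Brewster: tan θ_B = n₂/n₁ = 0.7243.
θ_B = arctan(0.7243) = 35.92°.

θ_B ≈ 35.92°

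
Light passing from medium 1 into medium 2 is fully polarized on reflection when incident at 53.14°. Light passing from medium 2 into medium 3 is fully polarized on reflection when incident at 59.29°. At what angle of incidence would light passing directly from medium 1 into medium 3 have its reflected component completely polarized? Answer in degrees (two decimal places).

tan θ_B(1→2) = n₂/n₁ = tan 53.14° = 1.3338.
tan θ_B(2→3) = n₃/n₂ = tan 59.29° = 1.6835.
n₃/n₁ = 2.2455. Then tan θ_B(1→3) = n₃/n₁, so θ_B(1→3) = arctan(2.2455) = 65.99°.

θ_B ≈ 65.99°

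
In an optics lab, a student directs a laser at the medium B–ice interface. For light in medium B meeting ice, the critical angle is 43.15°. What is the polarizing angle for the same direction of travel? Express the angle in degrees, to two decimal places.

n₂/n₁ = sin θ_c = sin 43.15° = 0.6839.
tan θ_B equals the same ratio, so θ_B = arctan(0.6839) = 34.37°.

θ_B ≈ 34.37°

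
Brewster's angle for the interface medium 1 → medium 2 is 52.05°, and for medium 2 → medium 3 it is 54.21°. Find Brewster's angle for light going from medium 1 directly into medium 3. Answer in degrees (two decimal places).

Each Brewster angle gives a ratio: n₂/n₁ = tan 52.05° = 1.2822, n₃/n₂ = tan 54.21° = 1.3870.
Multiplying, n₃/n₁ = 1.2822 × 1.3870 = 1.7785, and θ_B(1→3) = arctan 1.7785 = 60.65°.

θ_B ≈ 60.65°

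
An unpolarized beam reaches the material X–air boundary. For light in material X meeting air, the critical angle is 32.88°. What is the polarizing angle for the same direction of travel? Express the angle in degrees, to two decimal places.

θ_B ≈ 28.50°

n₂/n₁ = sin θ_c = sin 32.88° = 0.5429.
tan θ_B equals the same ratio, so θ_B = arctan(0.5429) = 28.50°.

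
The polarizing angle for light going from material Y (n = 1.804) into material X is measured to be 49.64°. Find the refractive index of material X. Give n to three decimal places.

At the polarizing angle, tan θ_B = n₂/n₁ with n₁ on the incident side (material Y) and n₂ on the transmitted side (material X).
n₂ = n₁ tan θ_B = 1.804 × tan 49.64° = 2.123.

n ≈ 2.123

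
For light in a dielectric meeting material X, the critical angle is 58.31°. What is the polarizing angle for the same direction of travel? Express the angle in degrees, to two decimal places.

n₂/n₁ = sin θ_c = sin 58.31° = 0.8509.
tan θ_B equals the same ratio, so θ_B = arctan(0.8509) = 40.39°.

θ_B ≈ 40.39°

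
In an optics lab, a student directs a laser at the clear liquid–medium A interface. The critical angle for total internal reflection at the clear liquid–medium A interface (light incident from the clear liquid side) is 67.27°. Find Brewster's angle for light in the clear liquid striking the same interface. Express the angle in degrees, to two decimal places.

sin θ_c = n₂/n₁, so n₂/n₁ = sin 67.27° = 0.9223.
Brewster: tan θ_B = n₂/n₁ = 0.9223.
θ_B = arctan(0.9223) = 42.69°.

θ_B ≈ 42.69°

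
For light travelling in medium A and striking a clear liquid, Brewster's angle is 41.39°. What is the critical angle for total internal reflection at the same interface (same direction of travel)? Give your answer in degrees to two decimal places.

tan θ_B = n₂/n₁ = tan 41.39° = 0.8813.
Total internal reflection: sin θ_c = n₂/n₁ = 0.8813.
θ_c = arcsin(0.8813) = 61.80°.

θ_c ≈ 61.80°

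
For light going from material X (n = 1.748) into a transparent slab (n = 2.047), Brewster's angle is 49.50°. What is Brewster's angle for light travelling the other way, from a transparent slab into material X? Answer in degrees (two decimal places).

θ_B' ≈ 40.50°

The two Brewster angles are complementary: θ_B' = 90° − θ_B = 90° − 49.50° = 40.50°.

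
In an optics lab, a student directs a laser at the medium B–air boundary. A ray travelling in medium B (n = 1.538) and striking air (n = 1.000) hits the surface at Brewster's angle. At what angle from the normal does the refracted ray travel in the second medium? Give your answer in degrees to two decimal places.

θ_t ≈ 56.97°

First find Brewster's angle: tan θ_B = 1.000/1.538 = 0.6502, giving θ_B = 33.03°.
Since θ_B + θ_t = 90° at Brewster incidence, θ_t = 90° − 33.03° = 56.97°.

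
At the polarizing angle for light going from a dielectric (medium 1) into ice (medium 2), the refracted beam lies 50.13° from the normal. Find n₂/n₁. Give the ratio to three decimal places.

θ_B + θ_t = 90°, so θ_B = 90° − 50.13° = 39.87°.
tan θ_B = n₂/n₁, so n₂/n₁ = tan 39.87° = 0.835.

n₂/n₁ ≈ 0.835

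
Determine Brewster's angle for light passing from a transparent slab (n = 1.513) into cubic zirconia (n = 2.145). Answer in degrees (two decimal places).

θ_B ≈ 54.80°

Brewster's condition: tan θ_B = n₂/n₁ = 2.145/1.513 = 1.4177. Taking the arctangent, θ_B = 54.80°.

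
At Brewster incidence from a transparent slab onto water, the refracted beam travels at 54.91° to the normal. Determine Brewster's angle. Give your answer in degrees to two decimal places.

At Brewster's angle the reflected and refracted rays are perpendicular, so θ_B + θ_t = 90°.
So θ_B = 90° − θ_t = 90° − 54.91° = 35.09°.

θ_B ≈ 35.09°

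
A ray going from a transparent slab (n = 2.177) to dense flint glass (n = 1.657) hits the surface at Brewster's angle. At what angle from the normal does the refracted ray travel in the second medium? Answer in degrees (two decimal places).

θ_t ≈ 52.72°

First find Brewster's angle: tan θ_B = 1.657/2.177 = 0.7611, giving θ_B = 37.28°.
The refracted ray is perpendicular to the reflected ray, so θ_t = 90° − θ_B = 52.72°.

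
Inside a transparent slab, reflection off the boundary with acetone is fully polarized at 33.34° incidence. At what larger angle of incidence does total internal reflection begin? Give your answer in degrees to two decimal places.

From Brewster, n₂/n₁ = tan θ_B = tan 33.34° = 0.6579.
Then sin θ_c = n₂/n₁ = 0.6579, so θ_c = arcsin 0.6579 = 41.14°.

θ_c ≈ 41.14°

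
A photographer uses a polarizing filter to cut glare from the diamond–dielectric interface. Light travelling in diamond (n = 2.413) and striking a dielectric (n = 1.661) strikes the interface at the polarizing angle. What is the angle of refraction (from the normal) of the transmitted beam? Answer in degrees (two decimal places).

tan θ_B = n₂/n₁ = 1.661/2.413 = 0.6884, so θ_B = 34.54°.
The refracted ray is perpendicular to the reflected ray, so θ_t = 90° − θ_B = 55.46°.

θ_t ≈ 55.46°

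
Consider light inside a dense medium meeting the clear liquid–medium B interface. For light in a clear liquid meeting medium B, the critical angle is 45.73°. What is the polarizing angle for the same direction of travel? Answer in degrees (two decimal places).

θ_B ≈ 35.60°

sin θ_c = n₂/n₁, so n₂/n₁ = sin 45.73° = 0.7161.
Brewster: tan θ_B = n₂/n₁ = 0.7161.
θ_B = arctan(0.7161) = 35.60°.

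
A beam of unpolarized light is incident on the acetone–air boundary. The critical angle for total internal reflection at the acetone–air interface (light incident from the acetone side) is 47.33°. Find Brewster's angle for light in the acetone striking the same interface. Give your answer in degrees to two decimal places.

sin θ_c = n₂/n₁, so n₂/n₁ = sin 47.33° = 0.7353.
Brewster: tan θ_B = n₂/n₁ = 0.7353.
θ_B = arctan(0.7353) = 36.33°.

θ_B ≈ 36.33°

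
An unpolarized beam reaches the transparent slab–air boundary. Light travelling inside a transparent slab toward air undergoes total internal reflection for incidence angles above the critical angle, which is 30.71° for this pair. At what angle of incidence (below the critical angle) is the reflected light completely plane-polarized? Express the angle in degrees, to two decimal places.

θ_B ≈ 27.05°

n₂/n₁ = sin θ_c = sin 30.71° = 0.5107.
tan θ_B equals the same ratio, so θ_B = arctan(0.5107) = 27.05°.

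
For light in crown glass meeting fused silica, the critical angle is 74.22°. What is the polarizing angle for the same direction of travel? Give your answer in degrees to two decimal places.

At the critical angle sin θ_c = n₂/n₁, giving n₂/n₁ = sin 74.22° = 0.9623.
Then tan θ_B = n₂/n₁ = 0.9623, so θ_B = arctan 0.9623 = 43.90°.

θ_B ≈ 43.90°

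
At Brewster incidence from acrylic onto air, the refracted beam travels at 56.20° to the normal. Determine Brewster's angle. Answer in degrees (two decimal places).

θ_B ≈ 33.80°

At Brewster's angle the reflected and refracted rays are perpendicular, so θ_B + θ_t = 90°.
θ_B = 90° − 56.20° = 33.80°.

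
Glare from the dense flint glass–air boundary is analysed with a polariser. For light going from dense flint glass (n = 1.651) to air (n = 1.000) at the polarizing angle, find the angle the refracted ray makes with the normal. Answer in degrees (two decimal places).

θ_B = arctan(n₂/n₁) = arctan(1.000/1.651) = 31.20°.
At Brewster's angle the reflected and refracted rays are perpendicular, so θ_t = 90° − θ_B = 90° − 31.20° = 58.80°.

θ_t ≈ 58.80°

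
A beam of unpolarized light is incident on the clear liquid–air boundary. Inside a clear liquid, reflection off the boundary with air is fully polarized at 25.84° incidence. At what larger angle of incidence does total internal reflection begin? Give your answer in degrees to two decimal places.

n₂/n₁ = tan 25.84° = 0.4843; the critical angle satisfies sin θ_c = n₂/n₁.
θ_c = arcsin(0.4843) = 28.97°.

θ_c ≈ 28.97°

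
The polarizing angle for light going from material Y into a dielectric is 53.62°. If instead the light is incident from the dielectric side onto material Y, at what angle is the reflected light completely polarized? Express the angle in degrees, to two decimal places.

Reversing the direction swaps n₁ and n₂, so tan θ_B' = 1/tan θ_B and θ_B' = 90° − θ_B.
Hence θ_B' = 90° − 53.62° = 36.38°.

θ_B' ≈ 36.38°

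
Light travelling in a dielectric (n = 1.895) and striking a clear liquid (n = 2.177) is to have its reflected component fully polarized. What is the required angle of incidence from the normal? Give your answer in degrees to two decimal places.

tan θ_B = n₂/n₁ = 2.177/1.895 = 1.1488. Taking the arctangent, θ_B = 48.96°.

θ_B ≈ 48.96°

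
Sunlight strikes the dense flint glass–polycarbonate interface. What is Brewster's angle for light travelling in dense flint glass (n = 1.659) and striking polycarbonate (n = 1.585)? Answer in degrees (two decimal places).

At Brewster's angle the reflected and refracted rays are perpendicular, which with Snell's law gives tan θ_B = n₂/n₁.
Brewster's condition: tan θ_B = n₂/n₁ = 1.585/1.659 = 0.9554. Taking the arctangent, θ_B = 43.69°.

θ_B ≈ 43.69°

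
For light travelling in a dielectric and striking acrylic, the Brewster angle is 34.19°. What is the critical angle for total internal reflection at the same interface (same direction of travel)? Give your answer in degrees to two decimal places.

θ_c ≈ 42.79°

From Brewster, n₂/n₁ = tan θ_B = tan 34.19° = 0.6793.
Then sin θ_c = n₂/n₁ = 0.6793, so θ_c = arcsin 0.6793 = 42.79°.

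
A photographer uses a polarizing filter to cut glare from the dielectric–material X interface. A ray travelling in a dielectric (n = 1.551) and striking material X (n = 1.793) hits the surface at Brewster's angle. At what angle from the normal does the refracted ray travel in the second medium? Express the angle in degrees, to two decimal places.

θ_t ≈ 40.86°

tan θ_B = n₂/n₁ = 1.793/1.551 = 1.1560, so θ_B = 49.14°.
At Brewster's angle the reflected and refracted rays are perpendicular, so θ_t = 90° − θ_B = 90° − 49.14° = 40.86°.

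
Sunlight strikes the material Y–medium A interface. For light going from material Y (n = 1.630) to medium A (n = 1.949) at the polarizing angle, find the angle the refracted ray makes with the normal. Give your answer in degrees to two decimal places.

θ_B = arctan(n₂/n₁) = arctan(1.949/1.630) = 50.09°.
Since θ_B + θ_t = 90° at Brewster incidence, θ_t = 90° − 50.09° = 39.91°.

θ_t ≈ 39.91°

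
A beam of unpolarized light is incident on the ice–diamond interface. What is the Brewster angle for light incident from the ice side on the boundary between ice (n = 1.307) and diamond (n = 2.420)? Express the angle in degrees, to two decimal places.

θ_B ≈ 61.63°

tan θ_B = n₂/n₁ = 2.420/1.307 = 1.8516.
θ_B = arctan(1.8516) = 61.63°.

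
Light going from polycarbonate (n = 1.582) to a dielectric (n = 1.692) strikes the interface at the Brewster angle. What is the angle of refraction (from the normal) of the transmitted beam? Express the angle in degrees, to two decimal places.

First find Brewster's angle: tan θ_B = 1.692/1.582 = 1.0695, giving θ_B = 46.92°.
At Brewster's angle the reflected and refracted rays are perpendicular, so θ_t = 90° − θ_B = 90° − 46.92° = 43.08°.

θ_t ≈ 43.08°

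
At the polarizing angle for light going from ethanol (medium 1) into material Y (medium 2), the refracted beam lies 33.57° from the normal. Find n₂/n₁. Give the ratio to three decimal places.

n₂/n₁ ≈ 1.507

θ_B + θ_t = 90°, so θ_B = 90° − 33.57° = 56.43°.
tan θ_B = n₂/n₁, so n₂/n₁ = tan 56.43° = 1.507.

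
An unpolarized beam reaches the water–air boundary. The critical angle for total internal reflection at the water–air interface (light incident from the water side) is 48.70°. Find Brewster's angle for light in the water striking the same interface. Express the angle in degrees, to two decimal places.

θ_B ≈ 36.92°

sin θ_c = n₂/n₁, so n₂/n₁ = sin 48.70° = 0.7513.
Brewster: tan θ_B = n₂/n₁ = 0.7513.
θ_B = arctan(0.7513) = 36.92°.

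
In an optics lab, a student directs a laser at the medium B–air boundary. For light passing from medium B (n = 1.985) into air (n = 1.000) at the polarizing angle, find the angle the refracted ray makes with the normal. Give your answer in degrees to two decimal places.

θ_t ≈ 63.26°

First find Brewster's angle: tan θ_B = 1.000/1.985 = 0.5038, giving θ_B = 26.74°.
At Brewster's angle the reflected and refracted rays are perpendicular, so θ_t = 90° − θ_B = 90° − 26.74° = 63.26°.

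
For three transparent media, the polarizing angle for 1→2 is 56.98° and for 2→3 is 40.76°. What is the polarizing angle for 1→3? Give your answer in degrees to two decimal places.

n₂/n₁ = tan 56.98° = 1.5387 and n₃/n₂ = tan 40.76° = 0.8620.
n₃/n₁ = 1.3263. Then tan θ_B(1→3) = n₃/n₁, so θ_B(1→3) = arctan(1.3263) = 52.98°.

θ_B ≈ 52.98°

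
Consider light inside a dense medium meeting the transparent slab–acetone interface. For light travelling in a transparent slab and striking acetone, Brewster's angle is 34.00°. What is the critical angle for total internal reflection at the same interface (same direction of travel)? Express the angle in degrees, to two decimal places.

θ_c ≈ 42.42°

tan θ_B = n₂/n₁ = tan 34.00° = 0.6745.
Total internal reflection: sin θ_c = n₂/n₁ = 0.6745.
θ_c = arcsin(0.6745) = 42.42°.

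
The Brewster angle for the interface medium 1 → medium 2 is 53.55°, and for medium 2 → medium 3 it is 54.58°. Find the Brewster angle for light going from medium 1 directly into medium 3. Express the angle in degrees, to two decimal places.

n₂/n₁ = tan 53.55° = 1.3539 and n₃/n₂ = tan 54.58° = 1.4061.
n₃/n₁ = 1.9037. Then tan θ_B(1→3) = n₃/n₁, so θ_B(1→3) = arctan(1.9037) = 62.29°.

θ_B ≈ 62.29°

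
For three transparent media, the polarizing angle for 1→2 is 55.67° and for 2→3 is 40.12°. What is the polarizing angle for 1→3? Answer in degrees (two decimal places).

Each Brewster angle gives a ratio: n₂/n₁ = tan 55.67° = 1.4643, n₃/n₂ = tan 40.12° = 0.8427.
n₃/n₁ = 1.2339. Then tan θ_B(1→3) = n₃/n₁, so θ_B(1→3) = arctan(1.2339) = 50.98°.

θ_B ≈ 50.98°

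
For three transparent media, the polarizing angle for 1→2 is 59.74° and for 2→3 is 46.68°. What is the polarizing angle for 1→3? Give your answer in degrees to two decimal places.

θ_B ≈ 61.18°

n₂/n₁ = tan 59.74° = 1.7140 and n₃/n₂ = tan 46.68° = 1.0604.
So n₃/n₁ = (n₂/n₁)(n₃/n₂) = 1.7140 × 1.0604 = 1.8176.
θ_B(1→3) = arctan(1.8176) = 61.18°.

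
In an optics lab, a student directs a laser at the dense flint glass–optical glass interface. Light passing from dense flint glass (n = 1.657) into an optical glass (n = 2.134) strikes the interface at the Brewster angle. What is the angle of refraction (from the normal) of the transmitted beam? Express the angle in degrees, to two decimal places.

θ_t ≈ 37.83°

θ_B = arctan(n₂/n₁) = arctan(2.134/1.657) = 52.17°.
Since θ_B + θ_t = 90° at Brewster incidence, θ_t = 90° − 52.17° = 37.83°.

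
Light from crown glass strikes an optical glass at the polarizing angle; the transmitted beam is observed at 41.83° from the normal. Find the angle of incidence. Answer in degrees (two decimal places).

Brewster's condition makes the reflected and refracted beams perpendicular: θ_B + θ_t = 90°.
So θ_B = 90° − θ_t = 90° − 41.83° = 48.17°.

θ_B ≈ 48.17°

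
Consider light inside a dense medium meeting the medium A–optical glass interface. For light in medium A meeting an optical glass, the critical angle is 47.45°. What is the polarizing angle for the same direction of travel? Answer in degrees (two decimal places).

θ_B ≈ 36.38°

At the critical angle sin θ_c = n₂/n₁, giving n₂/n₁ = sin 47.45° = 0.7367.
Then tan θ_B = n₂/n₁ = 0.7367, so θ_B = arctan 0.7367 = 36.38°.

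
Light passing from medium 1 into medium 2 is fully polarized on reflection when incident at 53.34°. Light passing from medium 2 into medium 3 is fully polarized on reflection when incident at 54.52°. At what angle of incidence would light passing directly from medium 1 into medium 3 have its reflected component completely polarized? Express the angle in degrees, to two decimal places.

Each Brewster angle gives a ratio: n₂/n₁ = tan 53.34° = 1.3436, n₃/n₂ = tan 54.52° = 1.4030.
n₃/n₁ = 1.8850. Then tan θ_B(1→3) = n₃/n₁, so θ_B(1→3) = arctan(1.8850) = 62.05°.

θ_B ≈ 62.05°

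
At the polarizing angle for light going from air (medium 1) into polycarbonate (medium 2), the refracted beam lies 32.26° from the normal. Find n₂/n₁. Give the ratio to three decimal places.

n₂/n₁ ≈ 1.584

θ_B + θ_t = 90°, so θ_B = 90° − 32.26° = 57.74°.
Then n₂/n₁ = tan θ_B = tan 57.74° = 1.584.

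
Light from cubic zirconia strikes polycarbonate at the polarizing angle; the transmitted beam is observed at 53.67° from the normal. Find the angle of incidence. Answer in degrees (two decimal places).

θ_B ≈ 36.33°

At Brewster's angle the reflected and refracted rays are perpendicular, so θ_B + θ_t = 90°.
θ_B = 90° − 53.67° = 36.33°.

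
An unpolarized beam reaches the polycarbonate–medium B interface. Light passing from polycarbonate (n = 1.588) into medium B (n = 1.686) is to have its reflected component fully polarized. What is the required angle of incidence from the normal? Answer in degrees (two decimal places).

The reflected p-component vanishes when tan θ_B = n₂/n₁.
Here n₂/n₁ = 1.686/1.588 = 1.0617, and Brewster's law gives tan θ_B = n₂/n₁.
θ_B = arctan(1.0617) = 46.71°.

θ_B ≈ 46.71°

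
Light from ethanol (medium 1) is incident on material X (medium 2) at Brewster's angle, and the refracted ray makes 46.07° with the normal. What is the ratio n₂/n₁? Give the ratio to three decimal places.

θ_B + θ_t = 90°, so θ_B = 90° − 46.07° = 43.93°.
Then n₂/n₁ = tan θ_B = tan 43.93° = 0.963.

n₂/n₁ ≈ 0.963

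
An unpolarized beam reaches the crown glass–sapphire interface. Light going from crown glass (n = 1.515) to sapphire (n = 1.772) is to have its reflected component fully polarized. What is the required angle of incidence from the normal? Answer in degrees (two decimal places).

θ_B ≈ 49.47°

Here n₂/n₁ = 1.772/1.515 = 1.1696, and Brewster's law gives tan θ_B = n₂/n₁.
θ_B = arctan(1.1696) = 49.47°.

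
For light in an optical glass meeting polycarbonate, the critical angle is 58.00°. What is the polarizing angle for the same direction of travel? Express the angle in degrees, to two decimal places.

θ_B ≈ 40.30°

sin θ_c = n₂/n₁, so n₂/n₁ = sin 58.00° = 0.8480.
Brewster: tan θ_B = n₂/n₁ = 0.8480.
θ_B = arctan(0.8480) = 40.30°.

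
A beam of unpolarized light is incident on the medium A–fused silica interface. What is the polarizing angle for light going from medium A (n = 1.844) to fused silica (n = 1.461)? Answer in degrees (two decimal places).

Here n₂/n₁ = 1.461/1.844 = 0.7923, and Brewster's law gives tan θ_B = n₂/n₁. Taking the arctangent, θ_B = 38.39°.

θ_B ≈ 38.39°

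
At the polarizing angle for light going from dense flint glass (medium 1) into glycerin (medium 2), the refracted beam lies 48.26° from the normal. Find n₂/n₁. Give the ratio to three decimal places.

n₂/n₁ ≈ 0.892

At Brewster incidence θ_B = 90° − θ_t = 90° − 48.26° = 41.74°.
Then n₂/n₁ = tan θ_B = tan 41.74° = 0.892.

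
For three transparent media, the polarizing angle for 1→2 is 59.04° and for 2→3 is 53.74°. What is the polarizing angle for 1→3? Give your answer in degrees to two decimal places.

θ_B ≈ 66.25°

n₂/n₁ = tan 59.04° = 1.6669 and n₃/n₂ = tan 53.74° = 1.3633.
Multiplying, n₃/n₁ = 1.6669 × 1.3633 = 2.2726, and θ_B(1→3) = arctan 2.2726 = 66.25°.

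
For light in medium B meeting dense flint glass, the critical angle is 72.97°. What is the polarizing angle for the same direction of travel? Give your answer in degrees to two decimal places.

sin θ_c = n₂/n₁, so n₂/n₁ = sin 72.97° = 0.9562.
Brewster: tan θ_B = n₂/n₁ = 0.9562.
θ_B = arctan(0.9562) = 43.72°.

θ_B ≈ 43.72°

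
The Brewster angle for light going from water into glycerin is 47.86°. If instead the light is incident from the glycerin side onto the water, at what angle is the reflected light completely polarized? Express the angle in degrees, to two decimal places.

θ_B' ≈ 42.14°

tan θ_B' = n₁/n₂ = 1/tan θ_B, so θ_B' = 90° − θ_B.
θ_B' = 90° − 47.86° = 42.14°.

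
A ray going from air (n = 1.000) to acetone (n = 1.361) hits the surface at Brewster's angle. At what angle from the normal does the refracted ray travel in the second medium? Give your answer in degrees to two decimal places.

θ_t ≈ 36.31°

First find Brewster's angle: tan θ_B = 1.361/1.000 = 1.3610, giving θ_B = 53.69°.
Since θ_B + θ_t = 90° at Brewster incidence, θ_t = 90° − 53.69° = 36.31°.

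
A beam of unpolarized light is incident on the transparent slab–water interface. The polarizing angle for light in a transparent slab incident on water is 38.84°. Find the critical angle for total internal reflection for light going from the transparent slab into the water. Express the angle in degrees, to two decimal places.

θ_c ≈ 53.63°

From Brewster, n₂/n₁ = tan θ_B = tan 38.84° = 0.8052.
Then sin θ_c = n₂/n₁ = 0.8052, so θ_c = arcsin 0.8052 = 53.63°.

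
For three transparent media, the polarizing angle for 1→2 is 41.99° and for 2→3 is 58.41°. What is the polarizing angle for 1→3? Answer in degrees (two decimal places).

Each Brewster angle gives a ratio: n₂/n₁ = tan 41.99° = 0.9001, n₃/n₂ = tan 58.41° = 1.6261.
Multiplying, n₃/n₁ = 0.9001 × 1.6261 = 1.4636, and θ_B(1→3) = arctan 1.4636 = 55.66°.

θ_B ≈ 55.66°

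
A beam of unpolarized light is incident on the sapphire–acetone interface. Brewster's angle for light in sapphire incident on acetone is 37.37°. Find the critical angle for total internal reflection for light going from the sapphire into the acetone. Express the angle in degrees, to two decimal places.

θ_c ≈ 49.79°

tan θ_B = n₂/n₁ = tan 37.37° = 0.7637.
Total internal reflection: sin θ_c = n₂/n₁ = 0.7637.
θ_c = arcsin(0.7637) = 49.79°.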